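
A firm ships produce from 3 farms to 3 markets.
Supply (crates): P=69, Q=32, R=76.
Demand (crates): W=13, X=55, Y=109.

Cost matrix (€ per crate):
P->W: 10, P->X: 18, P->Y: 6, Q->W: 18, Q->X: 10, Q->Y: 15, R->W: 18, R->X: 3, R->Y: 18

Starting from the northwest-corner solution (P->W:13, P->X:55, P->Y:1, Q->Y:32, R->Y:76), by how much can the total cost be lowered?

Current plan cost = 13·10 + 55·18 + 1·6 + 32·15 + 76·18 = €2974.
Optimal plan:
  P–Y: 69 crates
  Q–Y: 32 crates
  R–W: 13 crates
  R–X: 55 crates
  R–Y: 8 crates
Optimal cost = €1437.
Saving = 2974 − 1437 = €1537.

1537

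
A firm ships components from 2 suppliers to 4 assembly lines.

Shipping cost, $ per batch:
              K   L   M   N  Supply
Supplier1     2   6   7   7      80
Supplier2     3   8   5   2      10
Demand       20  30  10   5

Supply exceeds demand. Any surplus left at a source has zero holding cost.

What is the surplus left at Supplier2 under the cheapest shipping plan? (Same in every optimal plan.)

An optimal plan:
  Supplier1–K: 20 × $2 = $40
  Supplier1–L: 30 × $6 = $180
  Supplier1–M: 5 × $7 = $35
  Supplier2–M: 5 × $5 = $25
  Supplier2–N: 5 × $2 = $10
Total cost = $290.
Supplier2 ships 10 of its 10, leaving 0.

0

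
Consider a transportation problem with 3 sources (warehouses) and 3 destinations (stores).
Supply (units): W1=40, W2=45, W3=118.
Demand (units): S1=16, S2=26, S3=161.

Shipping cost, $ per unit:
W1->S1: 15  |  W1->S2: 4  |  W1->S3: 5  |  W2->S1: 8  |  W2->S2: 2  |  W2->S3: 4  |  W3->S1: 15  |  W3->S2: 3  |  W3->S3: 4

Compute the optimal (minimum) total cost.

An optimal shipping plan:
  W1–S3: 40 units
  W2–S1: 16 units
  W2–S2: 26 units
  W2–S3: 3 units
  W3–S3: 118 units
Total cost = $864.
(Supply check: W1 ships 40; W2 ships 45; W3 ships 118.)

864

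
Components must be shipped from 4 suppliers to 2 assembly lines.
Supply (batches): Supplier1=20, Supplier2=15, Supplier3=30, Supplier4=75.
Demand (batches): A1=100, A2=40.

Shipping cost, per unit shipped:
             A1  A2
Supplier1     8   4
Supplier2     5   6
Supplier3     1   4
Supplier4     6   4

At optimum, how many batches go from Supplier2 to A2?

0

Optimal shipments:
  Supplier1 to A2: 20 × 4 = 80
  Supplier2 to A1: 15 × 5 = 75
  Supplier3 to A1: 30 × 1 = 30
  Supplier4 to A1: 55 × 6 = 330
  Supplier4 to A2: 20 × 4 = 80
Total cost = 595.
The route Supplier2→A2 is not used.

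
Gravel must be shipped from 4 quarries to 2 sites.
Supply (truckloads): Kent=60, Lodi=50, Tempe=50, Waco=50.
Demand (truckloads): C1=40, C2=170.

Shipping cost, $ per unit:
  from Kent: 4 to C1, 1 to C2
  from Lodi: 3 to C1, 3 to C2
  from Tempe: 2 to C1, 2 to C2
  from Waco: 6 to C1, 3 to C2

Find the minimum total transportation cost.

A cheapest plan:
  Kent to C2: 60 × $1 = $60
  Lodi to C2: 50 × $3 = $150
  Tempe to C1: 40 × $2 = $80
  Tempe to C2: 10 × $2 = $20
  Waco to C2: 50 × $3 = $150
Total = 60 + 150 + 80 + 20 + 150 = $460.

460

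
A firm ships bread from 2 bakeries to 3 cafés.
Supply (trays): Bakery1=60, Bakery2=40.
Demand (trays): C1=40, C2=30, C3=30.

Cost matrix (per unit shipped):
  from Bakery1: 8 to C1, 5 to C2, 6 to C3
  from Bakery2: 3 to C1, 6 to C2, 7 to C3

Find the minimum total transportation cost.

A cheapest plan:
  Bakery1–C2: 30 trays
  Bakery1–C3: 30 trays
  Bakery2–C1: 40 trays
Total cost = 450.
(Supply check: Bakery1 ships 60; Bakery2 ships 40.)

450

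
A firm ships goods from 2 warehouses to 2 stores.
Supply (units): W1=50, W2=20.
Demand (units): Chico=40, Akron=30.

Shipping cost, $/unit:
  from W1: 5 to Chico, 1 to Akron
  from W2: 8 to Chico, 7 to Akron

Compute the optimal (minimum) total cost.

290

A cheapest plan:
  W1->Chico: 20 × $5 = $100
  W1->Akron: 30 × $1 = $30
  W2->Chico: 20 × $8 = $160
Total = 100 + 30 + 160 = $290.
(Supply check: W1 ships 50; W2 ships 20.)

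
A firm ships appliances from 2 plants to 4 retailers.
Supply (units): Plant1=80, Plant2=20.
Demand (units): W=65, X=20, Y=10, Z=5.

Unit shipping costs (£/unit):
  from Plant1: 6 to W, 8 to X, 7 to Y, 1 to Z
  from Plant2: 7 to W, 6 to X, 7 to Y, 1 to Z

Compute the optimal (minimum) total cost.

A cheapest plan:
  Plant1–W: 65 × £6 = £390
  Plant1–Y: 10 × £7 = £70
  Plant1–Z: 5 × £1 = £5
  Plant2–X: 20 × £6 = £120
Total = 390 + 70 + 5 + 120 = £585.
(Supply check: Plant1 ships 80; Plant2 ships 20.)

585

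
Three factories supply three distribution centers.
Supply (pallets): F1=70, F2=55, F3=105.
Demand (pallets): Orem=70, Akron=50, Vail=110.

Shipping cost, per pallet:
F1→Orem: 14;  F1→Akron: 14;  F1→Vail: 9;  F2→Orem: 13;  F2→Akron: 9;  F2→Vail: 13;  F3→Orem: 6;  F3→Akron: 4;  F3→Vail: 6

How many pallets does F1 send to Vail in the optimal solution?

Optimal shipments:
  F1–Vail: 70 × 9 = 630
  F2–Orem: 5 × 13 = 65
  F2–Akron: 50 × 9 = 450
  F3–Orem: 65 × 6 = 390
  F3–Vail: 40 × 6 = 240
Total cost = 1775.
So F1→Vail carries 70 pallets.

70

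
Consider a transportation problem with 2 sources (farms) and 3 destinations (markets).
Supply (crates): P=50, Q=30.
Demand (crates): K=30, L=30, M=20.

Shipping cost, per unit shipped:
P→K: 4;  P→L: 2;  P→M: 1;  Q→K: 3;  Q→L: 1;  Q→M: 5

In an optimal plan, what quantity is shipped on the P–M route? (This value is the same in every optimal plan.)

The minimum-cost plan:
  P–K: 30 crates
  P–M: 20 crates
  Q–L: 30 crates
Total cost = 170.
So P→M carries 20 crates.

20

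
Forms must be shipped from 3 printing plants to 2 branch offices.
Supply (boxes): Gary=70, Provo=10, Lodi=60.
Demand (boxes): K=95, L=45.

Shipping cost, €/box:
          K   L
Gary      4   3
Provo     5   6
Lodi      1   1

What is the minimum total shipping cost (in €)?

345

A cheapest plan:
  Gary→K: 25 × €4 = €100
  Gary→L: 45 × €3 = €135
  Provo→K: 10 × €5 = €50
  Lodi→K: 60 × €1 = €60
Total = 100 + 135 + 50 + 60 = €345.
(Supply check: Gary ships 70; Provo ships 10; Lodi ships 60.)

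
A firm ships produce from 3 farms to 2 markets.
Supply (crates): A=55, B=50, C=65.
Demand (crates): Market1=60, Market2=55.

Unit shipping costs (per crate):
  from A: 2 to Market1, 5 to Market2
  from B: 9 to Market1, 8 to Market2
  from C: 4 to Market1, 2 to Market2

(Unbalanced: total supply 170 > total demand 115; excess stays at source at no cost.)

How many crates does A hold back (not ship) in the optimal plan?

0

An optimal plan:
  A to Market1: 55 × 2 = 110
  C to Market1: 5 × 4 = 20
  C to Market2: 55 × 2 = 110
Total cost = 240.
A ships 55 of its 55, leaving 0.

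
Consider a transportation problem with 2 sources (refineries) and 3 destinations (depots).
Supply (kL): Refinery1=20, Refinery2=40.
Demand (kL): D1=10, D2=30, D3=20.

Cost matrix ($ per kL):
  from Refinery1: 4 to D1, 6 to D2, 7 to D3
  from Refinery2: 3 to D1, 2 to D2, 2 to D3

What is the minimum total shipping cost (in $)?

180

Optimal allocation:
  Refinery1→D1: 10 × $4 = $40
  Refinery1→D2: 10 × $6 = $60
  Refinery2→D2: 20 × $2 = $40
  Refinery2→D3: 20 × $2 = $40
Total = 40 + 60 + 40 + 40 = $180.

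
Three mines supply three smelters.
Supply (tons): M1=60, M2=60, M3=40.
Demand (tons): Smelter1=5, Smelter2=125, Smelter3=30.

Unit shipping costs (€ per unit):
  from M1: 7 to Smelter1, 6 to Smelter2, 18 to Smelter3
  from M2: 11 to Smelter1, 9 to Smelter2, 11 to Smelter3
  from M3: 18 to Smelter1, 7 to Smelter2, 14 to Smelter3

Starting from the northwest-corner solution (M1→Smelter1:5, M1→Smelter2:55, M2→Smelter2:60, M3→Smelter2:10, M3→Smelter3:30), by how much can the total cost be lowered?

150

Current plan cost = 5·7 + 55·6 + 60·9 + 10·7 + 30·14 = €1395.
Optimal plan:
  M1–Smelter1: 5 × €7 = €35
  M1–Smelter2: 55 × €6 = €330
  M2–Smelter2: 30 × €9 = €270
  M2–Smelter3: 30 × €11 = €330
  M3–Smelter2: 40 × €7 = €280
Optimal cost = €1245.
Saving = 1395 − 1245 = €150.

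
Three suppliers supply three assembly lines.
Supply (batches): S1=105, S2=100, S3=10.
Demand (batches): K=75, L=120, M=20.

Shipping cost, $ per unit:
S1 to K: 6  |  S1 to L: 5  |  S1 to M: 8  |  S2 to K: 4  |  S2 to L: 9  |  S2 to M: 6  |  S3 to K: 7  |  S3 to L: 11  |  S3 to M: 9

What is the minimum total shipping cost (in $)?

1100

One minimum-cost allocation:
  S1->L: 105 × $5 = $525
  S2->K: 75 × $4 = $300
  S2->L: 5 × $9 = $45
  S2->M: 20 × $6 = $120
  S3->L: 10 × $11 = $110
Total = 525 + 300 + 45 + 120 + 110 = $1100.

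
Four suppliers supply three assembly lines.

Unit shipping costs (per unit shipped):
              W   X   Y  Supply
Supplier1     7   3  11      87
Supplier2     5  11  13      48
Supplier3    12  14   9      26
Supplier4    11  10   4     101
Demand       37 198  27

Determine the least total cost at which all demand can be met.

Optimal allocation:
  Supplier1–X: 87 × 3 = 261
  Supplier2–W: 37 × 5 = 185
  Supplier2–X: 11 × 11 = 121
  Supplier3–X: 26 × 14 = 364
  Supplier4–X: 74 × 10 = 740
  Supplier4–Y: 27 × 4 = 108
Total = 261 + 185 + 121 + 364 + 740 + 108 = 1779.
(Supply check: Supplier1 ships 87; Supplier2 ships 48; Supplier3 ships 26; Supplier4 ships 101.)

1779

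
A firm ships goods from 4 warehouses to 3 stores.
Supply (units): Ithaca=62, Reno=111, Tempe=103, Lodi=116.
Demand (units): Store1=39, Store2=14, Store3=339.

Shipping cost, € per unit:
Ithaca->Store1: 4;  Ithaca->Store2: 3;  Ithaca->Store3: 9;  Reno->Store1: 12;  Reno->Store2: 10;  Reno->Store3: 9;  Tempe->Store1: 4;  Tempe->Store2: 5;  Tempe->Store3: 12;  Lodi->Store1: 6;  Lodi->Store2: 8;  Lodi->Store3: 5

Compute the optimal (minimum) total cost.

2963

Optimal allocation:
  Ithaca–Store3: 62 units
  Reno–Store3: 111 units
  Tempe–Store1: 39 units
  Tempe–Store2: 14 units
  Tempe–Store3: 50 units
  Lodi–Store3: 116 units
Total cost = €2963.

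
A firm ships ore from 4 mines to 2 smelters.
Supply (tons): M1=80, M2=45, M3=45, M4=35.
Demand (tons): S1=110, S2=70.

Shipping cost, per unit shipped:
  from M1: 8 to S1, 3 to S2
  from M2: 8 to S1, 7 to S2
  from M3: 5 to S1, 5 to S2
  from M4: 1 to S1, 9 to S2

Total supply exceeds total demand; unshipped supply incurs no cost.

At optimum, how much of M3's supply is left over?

0

An optimal plan:
  M1–S2: 70 × 3 = 210
  M2–S1: 30 × 8 = 240
  M3–S1: 45 × 5 = 225
  M4–S1: 35 × 1 = 35
Total cost = 710.
M3 ships 45 of its 45, leaving 0.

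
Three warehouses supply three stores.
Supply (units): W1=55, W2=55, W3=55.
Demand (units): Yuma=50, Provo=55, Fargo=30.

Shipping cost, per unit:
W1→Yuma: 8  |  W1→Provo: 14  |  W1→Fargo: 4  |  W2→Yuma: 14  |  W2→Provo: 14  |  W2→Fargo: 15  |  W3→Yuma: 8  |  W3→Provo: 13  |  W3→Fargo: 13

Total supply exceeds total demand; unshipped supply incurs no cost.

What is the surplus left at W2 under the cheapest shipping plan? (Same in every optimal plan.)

30

Minimum-cost shipments:
  W1–Yuma: 25 × 8 = 200
  W1–Fargo: 30 × 4 = 120
  W2–Provo: 25 × 14 = 350
  W3–Yuma: 25 × 8 = 200
  W3–Provo: 30 × 13 = 390
Total cost = 1260.
W2 ships 25 of its 55, leaving 30.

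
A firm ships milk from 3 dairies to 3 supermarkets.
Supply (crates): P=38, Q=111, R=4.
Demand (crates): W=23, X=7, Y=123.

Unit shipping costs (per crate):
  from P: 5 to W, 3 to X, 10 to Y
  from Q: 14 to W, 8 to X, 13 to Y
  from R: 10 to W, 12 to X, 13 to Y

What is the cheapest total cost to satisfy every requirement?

One minimum-cost allocation:
  P–W: 23 × 5 = 115
  P–X: 7 × 3 = 21
  P–Y: 8 × 10 = 80
  Q–Y: 111 × 13 = 1443
  R–Y: 4 × 13 = 52
Total = 115 + 21 + 80 + 1443 + 52 = 1711.
(Supply check: P ships 38; Q ships 111; R ships 4.)

1711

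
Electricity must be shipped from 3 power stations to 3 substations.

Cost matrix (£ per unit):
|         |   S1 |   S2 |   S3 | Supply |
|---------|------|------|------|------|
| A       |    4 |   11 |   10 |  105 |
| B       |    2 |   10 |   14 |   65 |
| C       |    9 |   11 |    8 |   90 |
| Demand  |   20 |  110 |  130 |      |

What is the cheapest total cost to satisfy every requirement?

2325

An optimal shipping plan:
  A–S2: 65 × £11 = £715
  A–S3: 40 × £10 = £400
  B–S1: 20 × £2 = £40
  B–S2: 45 × £10 = £450
  C–S3: 90 × £8 = £720
Total = 715 + 400 + 40 + 450 + 720 = £2325.
(Supply check: A ships 105; B ships 65; C ships 90.)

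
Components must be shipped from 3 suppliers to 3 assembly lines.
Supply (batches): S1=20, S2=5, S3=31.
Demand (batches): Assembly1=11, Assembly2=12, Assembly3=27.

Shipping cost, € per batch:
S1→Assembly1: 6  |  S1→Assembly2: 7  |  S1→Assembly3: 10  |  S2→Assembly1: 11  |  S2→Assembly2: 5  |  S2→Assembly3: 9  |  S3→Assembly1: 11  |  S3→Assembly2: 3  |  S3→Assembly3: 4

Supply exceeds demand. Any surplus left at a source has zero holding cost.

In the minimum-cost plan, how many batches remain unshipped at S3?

0

An optimal plan:
  S1→Assembly1: 11 × €6 = €66
  S1→Assembly2: 3 × €7 = €21
  S2→Assembly2: 5 × €5 = €25
  S3→Assembly2: 4 × €3 = €12
  S3→Assembly3: 27 × €4 = €108
Total cost = €232.
S3 ships 31 of its 31, leaving 0.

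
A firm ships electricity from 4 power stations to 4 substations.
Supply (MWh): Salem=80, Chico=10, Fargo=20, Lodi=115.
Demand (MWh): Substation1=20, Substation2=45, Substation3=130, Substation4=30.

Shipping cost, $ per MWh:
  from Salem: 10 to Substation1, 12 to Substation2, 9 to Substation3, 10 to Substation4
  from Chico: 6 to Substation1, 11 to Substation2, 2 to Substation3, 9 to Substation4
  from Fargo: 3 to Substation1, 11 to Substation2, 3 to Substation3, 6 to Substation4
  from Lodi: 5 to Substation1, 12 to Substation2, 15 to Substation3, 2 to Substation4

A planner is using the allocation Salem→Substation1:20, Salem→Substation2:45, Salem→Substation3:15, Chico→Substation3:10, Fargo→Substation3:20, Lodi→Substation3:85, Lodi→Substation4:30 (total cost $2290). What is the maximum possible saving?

490

Current plan cost = 20·10 + 45·12 + 15·9 + 10·2 + 20·3 + 85·15 + 30·2 = $2290.
Optimal plan:
  Salem→Substation3: 80 × $9 = $720
  Chico→Substation3: 10 × $2 = $20
  Fargo→Substation3: 20 × $3 = $60
  Lodi→Substation1: 20 × $5 = $100
  Lodi→Substation2: 45 × $12 = $540
  Lodi→Substation3: 20 × $15 = $300
  Lodi→Substation4: 30 × $2 = $60
Optimal cost = $1800.
Saving = 2290 − 1800 = $490.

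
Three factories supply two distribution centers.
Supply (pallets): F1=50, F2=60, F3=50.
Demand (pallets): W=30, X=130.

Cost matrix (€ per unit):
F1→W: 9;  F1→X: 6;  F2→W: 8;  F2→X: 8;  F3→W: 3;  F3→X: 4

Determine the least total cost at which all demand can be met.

One minimum-cost allocation:
  F1→X: 50 × €6 = €300
  F2→X: 60 × €8 = €480
  F3→W: 30 × €3 = €90
  F3→X: 20 × €4 = €80
Total = 300 + 480 + 90 + 80 = €950.
(Supply check: F1 ships 50; F2 ships 60; F3 ships 50.)

950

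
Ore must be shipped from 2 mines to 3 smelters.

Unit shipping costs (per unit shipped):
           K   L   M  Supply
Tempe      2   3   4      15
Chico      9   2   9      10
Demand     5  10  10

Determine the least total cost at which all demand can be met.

A cheapest plan:
  Tempe->K: 5 tons
  Tempe->M: 10 tons
  Chico->L: 10 tons
Total cost = 70.
(Supply check: Tempe ships 15; Chico ships 10.)

70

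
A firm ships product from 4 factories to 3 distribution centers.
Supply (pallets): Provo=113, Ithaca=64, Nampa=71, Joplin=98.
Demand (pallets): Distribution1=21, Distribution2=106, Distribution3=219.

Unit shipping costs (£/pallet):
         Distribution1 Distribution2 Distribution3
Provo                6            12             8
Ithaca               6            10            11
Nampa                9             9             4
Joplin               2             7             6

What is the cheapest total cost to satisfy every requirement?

2374

One minimum-cost allocation:
  Provo->Distribution3: 113 × £8 = £904
  Ithaca->Distribution2: 64 × £10 = £640
  Nampa->Distribution3: 71 × £4 = £284
  Joplin->Distribution1: 21 × £2 = £42
  Joplin->Distribution2: 42 × £7 = £294
  Joplin->Distribution3: 35 × £6 = £210
Total = 904 + 640 + 284 + 42 + 294 + 210 = £2374.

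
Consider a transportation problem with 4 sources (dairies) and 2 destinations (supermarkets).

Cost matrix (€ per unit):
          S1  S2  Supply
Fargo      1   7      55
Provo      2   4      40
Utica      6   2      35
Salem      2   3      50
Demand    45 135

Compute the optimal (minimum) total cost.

495

A cheapest plan:
  Fargo->S1: 45 × €1 = €45
  Fargo->S2: 10 × €7 = €70
  Provo->S2: 40 × €4 = €160
  Utica->S2: 35 × €2 = €70
  Salem->S2: 50 × €3 = €150
Total = 45 + 70 + 160 + 70 + 150 = €495.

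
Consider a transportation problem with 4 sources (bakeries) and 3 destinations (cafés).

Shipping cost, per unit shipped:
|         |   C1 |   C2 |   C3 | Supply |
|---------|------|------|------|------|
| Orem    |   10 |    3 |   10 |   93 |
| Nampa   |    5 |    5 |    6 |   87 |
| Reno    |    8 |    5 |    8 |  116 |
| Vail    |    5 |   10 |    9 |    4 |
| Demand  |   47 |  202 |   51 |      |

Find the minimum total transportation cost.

Optimal allocation:
  Orem->C2: 93 × 3 = 279
  Nampa->C1: 43 × 5 = 215
  Nampa->C3: 44 × 6 = 264
  Reno->C2: 109 × 5 = 545
  Reno->C3: 7 × 8 = 56
  Vail->C1: 4 × 5 = 20
Total = 279 + 215 + 264 + 545 + 56 + 20 = 1379.
(Supply check: Orem ships 93; Nampa ships 87; Reno ships 116; Vail ships 4.)

1379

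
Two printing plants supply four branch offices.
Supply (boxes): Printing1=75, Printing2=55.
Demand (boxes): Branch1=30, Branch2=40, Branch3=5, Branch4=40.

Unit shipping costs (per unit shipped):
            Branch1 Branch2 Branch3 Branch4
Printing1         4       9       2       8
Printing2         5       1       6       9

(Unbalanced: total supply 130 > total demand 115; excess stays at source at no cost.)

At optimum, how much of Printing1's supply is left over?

Minimum-cost shipments:
  Printing1→Branch1: 30 boxes
  Printing1→Branch3: 5 boxes
  Printing1→Branch4: 40 boxes
  Printing2→Branch2: 40 boxes
Total cost = 490.
Printing1 ships 75 of its 75, leaving 0.

0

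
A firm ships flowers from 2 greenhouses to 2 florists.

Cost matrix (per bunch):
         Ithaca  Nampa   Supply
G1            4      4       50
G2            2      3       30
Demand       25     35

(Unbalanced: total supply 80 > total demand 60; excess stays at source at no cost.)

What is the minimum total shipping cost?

185

One minimum-cost allocation:
  G1–Nampa: 30 bunches
  G2–Ithaca: 25 bunches
  G2–Nampa: 5 bunches
Total cost = 185.
(Supply check: G1 ships 30; G2 ships 30.)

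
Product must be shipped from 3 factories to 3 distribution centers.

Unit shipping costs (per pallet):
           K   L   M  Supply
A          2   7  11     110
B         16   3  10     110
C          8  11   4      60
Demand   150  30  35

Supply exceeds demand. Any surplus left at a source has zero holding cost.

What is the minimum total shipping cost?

860

An optimal shipping plan:
  A→K: 110 × 2 = 220
  B→L: 30 × 3 = 90
  B→M: 15 × 10 = 150
  C→K: 40 × 8 = 320
  C→M: 20 × 4 = 80
Total = 220 + 90 + 150 + 320 + 80 = 860.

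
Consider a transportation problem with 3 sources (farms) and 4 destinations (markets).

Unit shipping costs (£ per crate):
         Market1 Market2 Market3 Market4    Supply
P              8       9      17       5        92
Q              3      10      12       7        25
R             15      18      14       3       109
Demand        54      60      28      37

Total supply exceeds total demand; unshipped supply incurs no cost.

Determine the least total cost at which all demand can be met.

An optimal shipping plan:
  P to Market1: 29 × £8 = £232
  P to Market2: 60 × £9 = £540
  Q to Market1: 25 × £3 = £75
  R to Market3: 28 × £14 = £392
  R to Market4: 37 × £3 = £111
Total = 232 + 540 + 75 + 392 + 111 = £1350.

1350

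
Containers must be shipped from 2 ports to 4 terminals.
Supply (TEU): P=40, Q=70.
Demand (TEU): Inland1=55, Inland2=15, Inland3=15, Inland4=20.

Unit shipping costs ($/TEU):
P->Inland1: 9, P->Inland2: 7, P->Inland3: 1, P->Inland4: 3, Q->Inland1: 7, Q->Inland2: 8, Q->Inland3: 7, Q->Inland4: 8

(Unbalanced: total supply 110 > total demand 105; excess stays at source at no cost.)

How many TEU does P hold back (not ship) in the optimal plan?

0

Minimum-cost shipments:
  P->Inland2: 5 × $7 = $35
  P->Inland3: 15 × $1 = $15
  P->Inland4: 20 × $3 = $60
  Q->Inland1: 55 × $7 = $385
  Q->Inland2: 10 × $8 = $80
Total cost = $575.
P ships 40 of its 40, leaving 0.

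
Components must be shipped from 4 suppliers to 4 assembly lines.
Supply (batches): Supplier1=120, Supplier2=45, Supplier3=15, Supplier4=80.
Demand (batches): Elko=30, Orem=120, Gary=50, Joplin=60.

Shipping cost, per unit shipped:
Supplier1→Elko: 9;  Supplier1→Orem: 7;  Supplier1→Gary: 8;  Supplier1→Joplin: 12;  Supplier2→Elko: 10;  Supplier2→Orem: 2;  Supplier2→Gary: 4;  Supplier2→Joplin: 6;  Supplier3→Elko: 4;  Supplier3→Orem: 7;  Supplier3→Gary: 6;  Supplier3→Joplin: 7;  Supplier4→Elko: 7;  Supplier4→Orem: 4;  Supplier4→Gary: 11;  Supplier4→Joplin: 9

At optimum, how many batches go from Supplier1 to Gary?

50

The minimum-cost plan:
  Supplier1->Elko: 15 × 9 = 135
  Supplier1->Orem: 40 × 7 = 280
  Supplier1->Gary: 50 × 8 = 400
  Supplier1->Joplin: 15 × 12 = 180
  Supplier2->Joplin: 45 × 6 = 270
  Supplier3->Elko: 15 × 4 = 60
  Supplier4->Orem: 80 × 4 = 320
Total cost = 1645.
So Supplier1→Gary carries 50 batches.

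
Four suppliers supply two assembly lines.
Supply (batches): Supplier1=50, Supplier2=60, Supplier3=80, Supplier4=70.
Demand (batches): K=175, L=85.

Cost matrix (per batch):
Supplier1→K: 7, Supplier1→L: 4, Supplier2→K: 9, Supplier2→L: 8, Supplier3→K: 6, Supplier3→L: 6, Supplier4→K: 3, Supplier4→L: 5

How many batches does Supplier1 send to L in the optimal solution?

The minimum-cost plan:
  Supplier1->L: 50 × 4 = 200
  Supplier2->K: 25 × 9 = 225
  Supplier2->L: 35 × 8 = 280
  Supplier3->K: 80 × 6 = 480
  Supplier4->K: 70 × 3 = 210
Total cost = 1395.
So Supplier1→L carries 50 batches.

50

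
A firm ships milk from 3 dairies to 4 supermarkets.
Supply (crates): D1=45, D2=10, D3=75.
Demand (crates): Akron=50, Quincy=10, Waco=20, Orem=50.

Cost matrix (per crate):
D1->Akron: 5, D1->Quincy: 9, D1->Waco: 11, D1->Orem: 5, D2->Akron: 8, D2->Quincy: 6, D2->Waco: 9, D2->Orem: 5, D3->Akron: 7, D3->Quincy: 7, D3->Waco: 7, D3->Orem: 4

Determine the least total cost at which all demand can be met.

660

One minimum-cost allocation:
  D1→Akron: 45 × 5 = 225
  D2→Quincy: 10 × 6 = 60
  D3→Akron: 5 × 7 = 35
  D3→Waco: 20 × 7 = 140
  D3→Orem: 50 × 4 = 200
Total = 225 + 60 + 35 + 140 + 200 = 660.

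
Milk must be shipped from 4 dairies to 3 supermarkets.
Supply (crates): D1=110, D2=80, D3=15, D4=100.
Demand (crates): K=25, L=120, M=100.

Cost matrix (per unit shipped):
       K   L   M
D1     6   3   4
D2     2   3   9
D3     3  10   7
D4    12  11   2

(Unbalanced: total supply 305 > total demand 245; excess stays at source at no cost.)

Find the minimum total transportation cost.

Optimal allocation:
  D1→L: 110 crates
  D2→K: 25 crates
  D2→L: 10 crates
  D4→M: 100 crates
Total cost = 610.

610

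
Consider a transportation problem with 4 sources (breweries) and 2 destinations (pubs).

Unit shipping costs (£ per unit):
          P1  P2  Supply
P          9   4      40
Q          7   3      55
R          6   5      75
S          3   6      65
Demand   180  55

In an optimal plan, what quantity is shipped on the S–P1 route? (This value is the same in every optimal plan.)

65

The minimum-cost plan:
  P to P2: 40 × £4 = £160
  Q to P1: 40 × £7 = £280
  Q to P2: 15 × £3 = £45
  R to P1: 75 × £6 = £450
  S to P1: 65 × £3 = £195
Total cost = £1130.
So S→P1 carries 65 kegs.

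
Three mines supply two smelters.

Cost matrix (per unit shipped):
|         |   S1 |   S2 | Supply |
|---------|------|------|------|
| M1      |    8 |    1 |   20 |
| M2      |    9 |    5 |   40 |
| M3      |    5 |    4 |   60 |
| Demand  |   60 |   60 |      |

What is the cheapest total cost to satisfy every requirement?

A cheapest plan:
  M1->S2: 20 × 1 = 20
  M2->S2: 40 × 5 = 200
  M3->S1: 60 × 5 = 300
Total = 20 + 200 + 300 = 520.

520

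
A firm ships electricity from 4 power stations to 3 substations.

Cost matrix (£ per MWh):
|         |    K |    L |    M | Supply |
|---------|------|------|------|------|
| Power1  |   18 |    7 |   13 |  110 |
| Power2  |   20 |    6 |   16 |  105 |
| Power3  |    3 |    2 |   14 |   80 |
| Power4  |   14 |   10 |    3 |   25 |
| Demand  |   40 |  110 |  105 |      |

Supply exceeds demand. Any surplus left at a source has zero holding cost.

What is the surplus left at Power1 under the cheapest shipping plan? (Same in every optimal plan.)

Minimum-cost shipments:
  Power1->M: 80 × £13 = £1040
  Power2->L: 70 × £6 = £420
  Power3->K: 40 × £3 = £120
  Power3->L: 40 × £2 = £80
  Power4->M: 25 × £3 = £75
Total cost = £1735.
Power1 ships 80 of its 110, leaving 30.

30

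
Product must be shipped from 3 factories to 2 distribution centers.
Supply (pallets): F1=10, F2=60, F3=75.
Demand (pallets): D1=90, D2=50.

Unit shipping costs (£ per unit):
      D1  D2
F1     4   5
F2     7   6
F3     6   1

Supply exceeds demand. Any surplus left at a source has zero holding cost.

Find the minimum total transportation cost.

625

One minimum-cost allocation:
  F1–D1: 10 × £4 = £40
  F2–D1: 55 × £7 = £385
  F3–D1: 25 × £6 = £150
  F3–D2: 50 × £1 = £50
Total = 40 + 385 + 150 + 50 = £625.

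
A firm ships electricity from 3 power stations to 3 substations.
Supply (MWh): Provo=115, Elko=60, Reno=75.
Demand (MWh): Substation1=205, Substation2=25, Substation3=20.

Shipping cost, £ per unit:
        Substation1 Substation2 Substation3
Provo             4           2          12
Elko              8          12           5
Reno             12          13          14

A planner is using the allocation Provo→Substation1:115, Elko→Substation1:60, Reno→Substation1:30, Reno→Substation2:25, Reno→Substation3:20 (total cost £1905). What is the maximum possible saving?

175

Current plan cost = 115·4 + 60·8 + 30·12 + 25·13 + 20·14 = £1905.
Optimal plan:
  Provo→Substation1: 90 MWh
  Provo→Substation2: 25 MWh
  Elko→Substation1: 40 MWh
  Elko→Substation3: 20 MWh
  Reno→Substation1: 75 MWh
Optimal cost = £1730.
Saving = 1905 − 1730 = £175.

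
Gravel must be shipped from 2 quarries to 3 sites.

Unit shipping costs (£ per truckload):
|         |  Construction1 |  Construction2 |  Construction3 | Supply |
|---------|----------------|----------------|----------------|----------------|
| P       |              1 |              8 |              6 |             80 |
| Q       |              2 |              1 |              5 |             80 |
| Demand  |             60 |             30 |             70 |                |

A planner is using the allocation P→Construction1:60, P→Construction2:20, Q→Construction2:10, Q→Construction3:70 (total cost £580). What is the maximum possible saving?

120

Current plan cost = 60·1 + 20·8 + 10·1 + 70·5 = £580.
Optimal plan:
  P–Construction1: 60 truckloads
  P–Construction3: 20 truckloads
  Q–Construction2: 30 truckloads
  Q–Construction3: 50 truckloads
Optimal cost = £460.
Saving = 580 − 460 = £120.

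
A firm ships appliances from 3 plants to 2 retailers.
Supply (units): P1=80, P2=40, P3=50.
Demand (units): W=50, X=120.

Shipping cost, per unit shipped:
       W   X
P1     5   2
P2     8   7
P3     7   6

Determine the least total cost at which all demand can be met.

790

A cheapest plan:
  P1->X: 80 × 2 = 160
  P2->W: 40 × 8 = 320
  P3->W: 10 × 7 = 70
  P3->X: 40 × 6 = 240
Total = 160 + 320 + 70 + 240 = 790.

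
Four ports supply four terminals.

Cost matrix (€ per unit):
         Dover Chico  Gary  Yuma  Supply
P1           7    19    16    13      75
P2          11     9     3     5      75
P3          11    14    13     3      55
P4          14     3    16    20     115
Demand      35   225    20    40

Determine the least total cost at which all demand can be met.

2235

One minimum-cost allocation:
  P1–Dover: 35 × €7 = €245
  P1–Chico: 40 × €19 = €760
  P2–Chico: 55 × €9 = €495
  P2–Gary: 20 × €3 = €60
  P3–Chico: 15 × €14 = €210
  P3–Yuma: 40 × €3 = €120
  P4–Chico: 115 × €3 = €345
Total = 245 + 760 + 495 + 60 + 210 + 120 + 345 = €2235.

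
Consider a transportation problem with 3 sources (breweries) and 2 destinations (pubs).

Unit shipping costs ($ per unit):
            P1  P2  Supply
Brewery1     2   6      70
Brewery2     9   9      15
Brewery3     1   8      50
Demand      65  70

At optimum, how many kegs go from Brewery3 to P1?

The minimum-cost plan:
  Brewery1→P1: 15 × $2 = $30
  Brewery1→P2: 55 × $6 = $330
  Brewery2→P2: 15 × $9 = $135
  Brewery3→P1: 50 × $1 = $50
Total cost = $545.
So Brewery3→P1 carries 50 kegs.

50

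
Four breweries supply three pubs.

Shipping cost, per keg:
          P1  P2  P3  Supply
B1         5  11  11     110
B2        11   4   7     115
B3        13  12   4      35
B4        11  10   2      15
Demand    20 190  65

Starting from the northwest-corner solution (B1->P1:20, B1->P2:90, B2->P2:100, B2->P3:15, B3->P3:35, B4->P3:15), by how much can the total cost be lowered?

Current plan cost = 20·5 + 90·11 + 100·4 + 15·7 + 35·4 + 15·2 = 1765.
Optimal plan:
  B1->P1: 20 × 5 = 100
  B1->P2: 75 × 11 = 825
  B1->P3: 15 × 11 = 165
  B2->P2: 115 × 4 = 460
  B3->P3: 35 × 4 = 140
  B4->P3: 15 × 2 = 30
Optimal cost = 1720.
Saving = 1765 − 1720 = 45.

45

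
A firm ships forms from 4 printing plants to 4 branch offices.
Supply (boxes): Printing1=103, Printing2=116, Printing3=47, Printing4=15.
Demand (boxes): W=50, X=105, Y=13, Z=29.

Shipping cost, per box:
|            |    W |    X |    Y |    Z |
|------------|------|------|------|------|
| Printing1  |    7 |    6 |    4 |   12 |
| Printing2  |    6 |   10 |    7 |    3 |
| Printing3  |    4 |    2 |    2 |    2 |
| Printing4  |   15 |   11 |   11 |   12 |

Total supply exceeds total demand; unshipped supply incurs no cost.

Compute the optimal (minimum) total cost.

881

Optimal allocation:
  Printing1->X: 58 × 6 = 348
  Printing1->Y: 13 × 4 = 52
  Printing2->W: 50 × 6 = 300
  Printing2->Z: 29 × 3 = 87
  Printing3->X: 47 × 2 = 94
Total = 348 + 52 + 300 + 87 + 94 = 881.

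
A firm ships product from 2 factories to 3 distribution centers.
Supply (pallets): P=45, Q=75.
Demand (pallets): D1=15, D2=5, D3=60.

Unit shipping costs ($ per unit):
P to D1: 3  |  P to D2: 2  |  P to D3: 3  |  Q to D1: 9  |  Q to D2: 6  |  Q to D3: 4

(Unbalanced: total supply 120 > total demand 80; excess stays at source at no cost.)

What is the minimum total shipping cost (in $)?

One minimum-cost allocation:
  P→D1: 15 pallets
  P→D2: 5 pallets
  P→D3: 25 pallets
  Q→D3: 35 pallets
Total cost = $270.
(Supply check: P ships 45; Q ships 35.)

270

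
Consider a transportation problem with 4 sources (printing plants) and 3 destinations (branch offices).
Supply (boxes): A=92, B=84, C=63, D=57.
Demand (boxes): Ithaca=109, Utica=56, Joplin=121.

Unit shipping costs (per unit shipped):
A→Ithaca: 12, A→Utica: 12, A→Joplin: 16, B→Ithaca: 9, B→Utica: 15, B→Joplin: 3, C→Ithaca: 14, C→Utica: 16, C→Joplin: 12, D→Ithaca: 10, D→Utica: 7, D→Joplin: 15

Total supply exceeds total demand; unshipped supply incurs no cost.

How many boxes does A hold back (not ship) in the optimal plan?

0

An optimal plan:
  A→Ithaca: 92 × 12 = 1104
  B→Joplin: 84 × 3 = 252
  C→Ithaca: 16 × 14 = 224
  C→Joplin: 37 × 12 = 444
  D→Ithaca: 1 × 10 = 10
  D→Utica: 56 × 7 = 392
Total cost = 2426.
A ships 92 of its 92, leaving 0.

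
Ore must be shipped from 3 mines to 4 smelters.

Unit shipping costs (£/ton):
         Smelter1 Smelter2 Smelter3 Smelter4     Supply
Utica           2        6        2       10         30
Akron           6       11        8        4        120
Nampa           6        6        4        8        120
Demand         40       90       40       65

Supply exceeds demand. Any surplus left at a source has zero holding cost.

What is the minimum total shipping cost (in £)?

Optimal allocation:
  Utica->Smelter1: 20 × £2 = £40
  Utica->Smelter3: 10 × £2 = £20
  Akron->Smelter1: 20 × £6 = £120
  Akron->Smelter4: 65 × £4 = £260
  Nampa->Smelter2: 90 × £6 = £540
  Nampa->Smelter3: 30 × £4 = £120
Total = 40 + 20 + 120 + 260 + 540 + 120 = £1100.
(Supply check: Utica ships 30; Akron ships 85; Nampa ships 120.)

1100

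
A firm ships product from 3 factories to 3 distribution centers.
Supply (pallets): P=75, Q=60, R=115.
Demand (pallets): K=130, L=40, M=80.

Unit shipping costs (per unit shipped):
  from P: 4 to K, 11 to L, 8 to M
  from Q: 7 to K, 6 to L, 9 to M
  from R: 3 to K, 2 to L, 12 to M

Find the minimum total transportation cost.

1225

Optimal allocation:
  P->K: 55 × 4 = 220
  P->M: 20 × 8 = 160
  Q->M: 60 × 9 = 540
  R->K: 75 × 3 = 225
  R->L: 40 × 2 = 80
Total = 220 + 160 + 540 + 225 + 80 = 1225.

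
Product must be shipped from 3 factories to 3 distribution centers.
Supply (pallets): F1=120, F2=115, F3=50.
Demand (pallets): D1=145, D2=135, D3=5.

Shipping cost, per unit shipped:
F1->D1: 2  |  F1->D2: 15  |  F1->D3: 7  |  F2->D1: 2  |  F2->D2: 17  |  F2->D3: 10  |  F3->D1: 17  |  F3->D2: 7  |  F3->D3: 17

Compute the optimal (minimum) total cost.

Optimal allocation:
  F1–D1: 30 × 2 = 60
  F1–D2: 85 × 15 = 1275
  F1–D3: 5 × 7 = 35
  F2–D1: 115 × 2 = 230
  F3–D2: 50 × 7 = 350
Total = 60 + 1275 + 35 + 230 + 350 = 1950.

1950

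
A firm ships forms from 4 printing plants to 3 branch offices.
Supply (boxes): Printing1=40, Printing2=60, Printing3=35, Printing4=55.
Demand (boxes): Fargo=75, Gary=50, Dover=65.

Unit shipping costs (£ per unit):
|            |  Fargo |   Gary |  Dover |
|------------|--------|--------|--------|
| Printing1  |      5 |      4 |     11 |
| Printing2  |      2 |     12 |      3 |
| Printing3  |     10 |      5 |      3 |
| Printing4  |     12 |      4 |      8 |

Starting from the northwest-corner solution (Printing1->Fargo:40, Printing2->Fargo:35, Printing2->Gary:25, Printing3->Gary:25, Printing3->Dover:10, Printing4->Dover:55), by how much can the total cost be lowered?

475

Current plan cost = 40·5 + 35·2 + 25·12 + 25·5 + 10·3 + 55·8 = £1165.
Optimal plan:
  Printing1 to Fargo: 40 × £5 = £200
  Printing2 to Fargo: 35 × £2 = £70
  Printing2 to Dover: 25 × £3 = £75
  Printing3 to Dover: 35 × £3 = £105
  Printing4 to Gary: 50 × £4 = £200
  Printing4 to Dover: 5 × £8 = £40
Optimal cost = £690.
Saving = 1165 − 690 = £475.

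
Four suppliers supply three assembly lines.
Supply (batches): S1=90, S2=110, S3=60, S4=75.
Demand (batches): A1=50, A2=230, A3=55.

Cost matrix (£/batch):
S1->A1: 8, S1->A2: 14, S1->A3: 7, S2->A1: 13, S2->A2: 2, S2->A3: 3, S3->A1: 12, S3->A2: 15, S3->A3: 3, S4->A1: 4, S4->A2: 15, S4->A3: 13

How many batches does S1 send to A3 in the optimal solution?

The minimum-cost plan:
  S1 to A2: 90 × £14 = £1260
  S2 to A2: 110 × £2 = £220
  S3 to A2: 5 × £15 = £75
  S3 to A3: 55 × £3 = £165
  S4 to A1: 50 × £4 = £200
  S4 to A2: 25 × £15 = £375
Total cost = £2295.
The route S1→A3 is not used.

0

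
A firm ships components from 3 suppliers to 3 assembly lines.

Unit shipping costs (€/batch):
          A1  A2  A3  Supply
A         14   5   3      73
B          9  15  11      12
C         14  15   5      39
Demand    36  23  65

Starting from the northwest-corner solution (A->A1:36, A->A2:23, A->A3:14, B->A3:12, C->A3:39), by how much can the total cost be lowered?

Current plan cost = 36·14 + 23·5 + 14·3 + 12·11 + 39·5 = €988.
Optimal plan:
  A to A2: 23 × €5 = €115
  A to A3: 50 × €3 = €150
  B to A1: 12 × €9 = €108
  C to A1: 24 × €14 = €336
  C to A3: 15 × €5 = €75
Optimal cost = €784.
Saving = 988 − 784 = €204.

204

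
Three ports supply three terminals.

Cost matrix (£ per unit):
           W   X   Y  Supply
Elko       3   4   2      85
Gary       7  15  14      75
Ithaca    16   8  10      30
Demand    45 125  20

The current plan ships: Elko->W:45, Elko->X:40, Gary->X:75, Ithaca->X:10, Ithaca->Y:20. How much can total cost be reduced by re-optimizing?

Current plan cost = 45·3 + 40·4 + 75·15 + 10·8 + 20·10 = £1700.
Optimal plan:
  Elko to X: 65 TEU
  Elko to Y: 20 TEU
  Gary to W: 45 TEU
  Gary to X: 30 TEU
  Ithaca to X: 30 TEU
Optimal cost = £1305.
Saving = 1700 − 1305 = £395.

395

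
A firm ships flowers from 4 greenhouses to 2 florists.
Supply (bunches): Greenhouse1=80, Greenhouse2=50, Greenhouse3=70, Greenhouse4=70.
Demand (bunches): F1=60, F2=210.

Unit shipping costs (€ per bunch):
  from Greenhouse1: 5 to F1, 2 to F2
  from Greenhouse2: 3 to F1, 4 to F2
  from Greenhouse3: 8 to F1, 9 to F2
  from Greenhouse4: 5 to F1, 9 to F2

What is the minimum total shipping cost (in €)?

1380

A cheapest plan:
  Greenhouse1→F2: 80 × €2 = €160
  Greenhouse2→F2: 50 × €4 = €200
  Greenhouse3→F2: 70 × €9 = €630
  Greenhouse4→F1: 60 × €5 = €300
  Greenhouse4→F2: 10 × €9 = €90
Total = 160 + 200 + 630 + 300 + 90 = €1380.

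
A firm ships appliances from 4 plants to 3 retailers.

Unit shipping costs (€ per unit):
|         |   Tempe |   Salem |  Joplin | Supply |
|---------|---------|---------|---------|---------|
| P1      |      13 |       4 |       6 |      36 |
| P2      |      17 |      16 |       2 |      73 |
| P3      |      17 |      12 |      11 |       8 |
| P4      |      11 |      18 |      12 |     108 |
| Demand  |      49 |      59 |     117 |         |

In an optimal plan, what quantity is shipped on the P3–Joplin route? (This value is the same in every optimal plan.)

0

Optimal shipments:
  P1->Salem: 36 × €4 = €144
  P2->Joplin: 73 × €2 = €146
  P3->Salem: 8 × €12 = €96
  P4->Tempe: 49 × €11 = €539
  P4->Salem: 15 × €18 = €270
  P4->Joplin: 44 × €12 = €528
Total cost = €1723.
The route P3→Joplin is not used.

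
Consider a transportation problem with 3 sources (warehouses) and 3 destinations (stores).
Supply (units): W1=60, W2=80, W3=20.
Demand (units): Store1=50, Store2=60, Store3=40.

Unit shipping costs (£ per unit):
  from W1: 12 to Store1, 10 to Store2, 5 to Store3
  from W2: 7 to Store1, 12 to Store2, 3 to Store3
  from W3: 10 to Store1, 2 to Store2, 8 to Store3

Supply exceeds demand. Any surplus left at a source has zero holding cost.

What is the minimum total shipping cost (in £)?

A cheapest plan:
  W1->Store2: 40 × £10 = £400
  W1->Store3: 10 × £5 = £50
  W2->Store1: 50 × £7 = £350
  W2->Store3: 30 × £3 = £90
  W3->Store2: 20 × £2 = £40
Total = 400 + 50 + 350 + 90 + 40 = £930.

930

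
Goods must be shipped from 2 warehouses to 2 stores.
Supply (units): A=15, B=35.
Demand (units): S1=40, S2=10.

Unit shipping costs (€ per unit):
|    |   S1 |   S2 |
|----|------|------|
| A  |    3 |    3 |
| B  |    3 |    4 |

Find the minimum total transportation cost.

150

A cheapest plan:
  A–S1: 5 × €3 = €15
  A–S2: 10 × €3 = €30
  B–S1: 35 × €3 = €105
Total = 15 + 30 + 105 = €150.
(Supply check: A ships 15; B ships 35.)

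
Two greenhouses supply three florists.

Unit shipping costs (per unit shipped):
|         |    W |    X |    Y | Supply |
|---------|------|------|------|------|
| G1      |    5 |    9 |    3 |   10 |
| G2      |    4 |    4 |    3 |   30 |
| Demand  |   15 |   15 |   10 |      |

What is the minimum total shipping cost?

150

Optimal allocation:
  G1–Y: 10 × 3 = 30
  G2–W: 15 × 4 = 60
  G2–X: 15 × 4 = 60
Total = 30 + 60 + 60 = 150.
(Supply check: G1 ships 10; G2 ships 30.)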